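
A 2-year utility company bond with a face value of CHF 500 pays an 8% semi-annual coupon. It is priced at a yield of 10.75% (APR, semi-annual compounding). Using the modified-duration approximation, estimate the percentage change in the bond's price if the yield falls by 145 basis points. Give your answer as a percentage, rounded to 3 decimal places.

+2.593%

Periodic yield y = 0.05375. Modified duration first:
  t   CF        PV=CF/(1+0.05375)^t    t·PV
  1        20.00        18.9798        18.9798
  2        20.00        18.0117        36.0234
  3        20.00        17.0930        51.2789
  4       520.00       421.7480     1,686.9918
  Σ                    475.8325     1,793.2740
P = 475.8325; D_Mac = 3.76871 half-year periods = 1.88435 yrs; D_mod = 1.88435/(1+0.05375) = 1.78824 yrs.
ΔP/P ≈ -D_mod · Δy = -1.78824 × (-0.0145) = +0.025929 = +2.5929%.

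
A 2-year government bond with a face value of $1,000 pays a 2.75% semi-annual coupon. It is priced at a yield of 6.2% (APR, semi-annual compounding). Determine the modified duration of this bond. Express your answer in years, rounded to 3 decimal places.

1.899 years

Periodic yield y = 0.031. First find Macaulay duration:
  t   CF        PV=CF/(1+0.031)^t    t·PV
  1        13.75        13.3366        13.3366
  2        13.75        12.9356        25.8711
  3        13.75        12.5466        37.6399
  4     1,013.75       897.2143     3,588.8574
  Σ                    936.0331     3,665.7049
P = 936.0331; Macaulay duration = 3,665.7049 / 936.0331 = 3.91621 half-year periods = 1.95811 years.
Modified duration = D_Mac / (1 + y) = 1.95811 / 1.031 = 1.89923 years.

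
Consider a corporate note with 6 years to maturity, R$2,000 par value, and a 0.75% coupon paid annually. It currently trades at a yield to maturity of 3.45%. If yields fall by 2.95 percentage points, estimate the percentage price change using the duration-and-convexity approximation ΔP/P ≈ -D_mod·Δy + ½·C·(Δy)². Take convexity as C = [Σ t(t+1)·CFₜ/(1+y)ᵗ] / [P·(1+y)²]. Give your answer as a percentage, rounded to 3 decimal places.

With y = 0.0345:
  t   CF        PV=CF/(1+0.0345)^t    t·PV        t(t+1)·PV
  1        15.00        14.4998        14.4998          28.9995
  2        15.00        14.0162        28.0324          84.0972
  3        15.00        13.5488        40.6463         162.5852
  4        15.00        13.0969        52.3877         261.9385
  5        15.00        12.6601        63.3007         379.8044
  6     2,015.00     1,643.9632     9,863.7789      69,046.4526
  Σ                  1,711.7850    10,062.6458      69,963.8774
P = 1,711.7850; D_Mac = 5.87845 yrs; D_mod = 5.68241 yrs; C = 38.19123.
Duration effect: -5.68241 × (-0.0295) = +0.167631
Convexity effect: 0.5 × 38.19123 × (-0.0295)² = +0.0166180
ΔP/P ≈ +0.167631 + 0.0166180 = +0.184249 = +18.4249%.

+18.425%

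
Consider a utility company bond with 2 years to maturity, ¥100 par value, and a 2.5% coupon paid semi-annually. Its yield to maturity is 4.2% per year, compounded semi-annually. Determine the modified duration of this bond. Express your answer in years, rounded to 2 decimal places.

Periodic yield y = 0.021. First find Macaulay duration:
  t   CF        PV=CF/(1+0.021)^t    t·PV
  1         1.25         1.2243         1.2243
  2         1.25         1.1991         2.3982
  3         1.25         1.1744         3.5233
  4       101.25        93.1734       372.6937
  Σ                     96.7713       379.8395
P = 96.7713; Macaulay duration = 379.8395 / 96.7713 = 3.92513 half-year periods = 1.96256 years.
Modified duration = D_Mac / (1 + y) = 1.96256 / 1.021 = 1.92220 years.

1.92 years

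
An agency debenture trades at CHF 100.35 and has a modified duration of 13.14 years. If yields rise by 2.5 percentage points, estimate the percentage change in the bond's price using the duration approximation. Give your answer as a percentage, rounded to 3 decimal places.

-32.850%

Duration approximation: ΔP/P ≈ -D_mod · Δy = -13.14 × (+0.025) = -0.328500.
As a percentage: -32.8500%.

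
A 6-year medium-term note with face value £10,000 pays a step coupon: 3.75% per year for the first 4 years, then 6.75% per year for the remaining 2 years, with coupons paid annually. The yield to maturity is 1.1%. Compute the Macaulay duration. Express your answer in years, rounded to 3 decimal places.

Periodic yield y = 0.011. Discount each cash flow and weight by its year:
  t   CF        PV=CF/(1+0.011)^t    t·PV
  1       375.00       370.9199       370.9199
  2       375.00       366.8842       733.7683
  3       375.00       362.8923     1,088.6770
  4       375.00       358.9440     1,435.7758
  5       675.00       639.0694     3,195.3468
  6    10,675.00     9,996.7988    59,980.7926
  Σ                 12,095.5085    66,805.2805
Price P = Σ PV = 12,095.5085.
Macaulay duration = Σ(t·PV) / P = 66,805.2805 / 12,095.5085 = 5.52315 years.

5.523 years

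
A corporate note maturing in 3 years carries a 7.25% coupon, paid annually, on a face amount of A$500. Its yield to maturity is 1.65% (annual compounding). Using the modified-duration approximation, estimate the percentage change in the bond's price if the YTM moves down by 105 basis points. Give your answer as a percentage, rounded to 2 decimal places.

Periodic yield y = 0.0165. Modified duration first:
  t   CF        PV=CF/(1+0.0165)^t    t·PV
  1        36.25        35.6616        35.6616
  2        36.25        35.0827        70.1654
  3       536.25       510.5581     1,531.6742
  Σ                    581.3024     1,637.5013
P = 581.3024; D_Mac = 2.81695 yrs; D_mod = 2.81695/(1+0.0165) = 2.77123 yrs.
ΔP/P ≈ -D_mod · Δy = -2.77123 × (-0.0105) = +0.029098 = +2.9098%.

+2.91%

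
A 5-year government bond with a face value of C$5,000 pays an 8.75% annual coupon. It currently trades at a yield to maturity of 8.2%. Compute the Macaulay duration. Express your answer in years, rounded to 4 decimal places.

Periodic yield y = 0.082. Discount each cash flow and weight by its year:
  t   CF        PV=CF/(1+0.082)^t    t·PV
  1       437.50       404.3438       404.3438
  2       437.50       373.7004       747.4008
  3       437.50       345.3793     1,036.1378
  4       437.50       319.2045     1,276.8180
  5     5,437.50     3,666.5952    18,332.9760
  Σ                  5,109.2232    21,797.6764
Price P = Σ PV = 5,109.2232.
Macaulay duration = Σ(t·PV) / P = 21,797.6764 / 5,109.2232 = 4.26634 years.

4.2663 years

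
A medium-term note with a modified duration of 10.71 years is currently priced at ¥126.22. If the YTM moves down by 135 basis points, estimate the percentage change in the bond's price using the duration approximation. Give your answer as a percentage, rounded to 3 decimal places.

Duration approximation: ΔP/P ≈ -D_mod · Δy = -10.71 × (-0.0135) = +0.144585.
As a percentage: +14.4585%.

+14.459%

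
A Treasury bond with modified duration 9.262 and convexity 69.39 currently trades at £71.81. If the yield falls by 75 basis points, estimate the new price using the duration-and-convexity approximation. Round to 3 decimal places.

£76.938

Duration effect: -D_mod·Δy = -9.262 × (-0.0075) = +0.069465
Convexity effect: ½·C·(Δy)² = 0.5 × 69.39 × (-0.0075)² = +0.00195159375
ΔP/P ≈ +0.069465 + 0.00195159375 = +0.07141659375
New price ≈ 71.81 × (1 + 0.07141659375) = 76.9384255971875.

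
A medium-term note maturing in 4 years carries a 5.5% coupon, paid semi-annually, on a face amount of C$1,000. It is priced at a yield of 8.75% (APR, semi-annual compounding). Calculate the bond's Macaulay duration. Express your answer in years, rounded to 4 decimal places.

Periodic yield y = 0.04375. Discount each cash flow and weight by its period:
  t   CF        PV=CF/(1+0.04375)^t    t·PV
  1        27.50        26.3473        26.3473
  2        27.50        25.2429        50.4859
  3        27.50        24.1848        72.5545
  4        27.50        23.1711        92.6844
  5        27.50        22.1999       110.9993
  6        27.50        21.2693       127.6160
  7        27.50        20.3778       142.6446
  8     1,027.50       729.4742     5,835.7934
  Σ                    892.2673     6,459.1254
Price P = Σ PV = 892.2673.
Macaulay duration = Σ(t·PV) / P = 6,459.1254 / 892.2673 = 7.23900 half-year periods.
In years: 7.23900 / 2 = 3.61950 years.

3.6195 years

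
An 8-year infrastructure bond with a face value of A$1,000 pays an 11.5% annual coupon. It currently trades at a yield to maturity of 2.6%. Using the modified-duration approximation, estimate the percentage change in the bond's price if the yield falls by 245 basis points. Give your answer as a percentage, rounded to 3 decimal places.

Periodic yield y = 0.026. Modified duration first:
  t   CF        PV=CF/(1+0.026)^t    t·PV
  1       115.00       112.0858       112.0858
  2       115.00       109.2454       218.4908
  3       115.00       106.4770       319.4310
  4       115.00       103.7787       415.1150
  5       115.00       101.1489       505.7444
  6       115.00        98.5856       591.5139
  7       115.00        96.0874       672.6116
  8     1,115.00       908.0212     7,264.1695
  Σ                  1,635.4300    10,099.1618
P = 1,635.4300; D_Mac = 6.17523 yrs; D_mod = 6.17523/(1+0.026) = 6.01875 yrs.
ΔP/P ≈ -D_mod · Δy = -6.01875 × (-0.0245) = +0.147459 = +14.7459%.

+14.746%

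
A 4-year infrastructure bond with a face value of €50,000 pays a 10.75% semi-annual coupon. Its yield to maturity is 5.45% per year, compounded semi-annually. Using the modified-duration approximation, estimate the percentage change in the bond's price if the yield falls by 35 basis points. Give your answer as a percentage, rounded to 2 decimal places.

+1.16%

Periodic yield y = 0.02725. Modified duration first:
  t   CF        PV=CF/(1+0.02725)^t    t·PV
  1     2,687.50     2,616.2083     2,616.2083
  2     2,687.50     2,546.8078     5,093.6156
  3     2,687.50     2,479.2483     7,437.7449
  4     2,687.50     2,413.4809     9,653.9238
  5     2,687.50     2,349.4582    11,747.2910
  6     2,687.50     2,287.1338    13,722.8028
  7     2,687.50     2,226.4627    15,585.2389
  8    52,687.50    42,491.1409   339,929.1274
  Σ                 59,409.9410   405,785.9528
P = 59,409.9410; D_Mac = 6.83027 half-year periods = 3.41514 yrs; D_mod = 3.41514/(1+0.02725) = 3.32454 yrs.
ΔP/P ≈ -D_mod · Δy = -3.32454 × (-0.0035) = +0.011636 = +1.1636%.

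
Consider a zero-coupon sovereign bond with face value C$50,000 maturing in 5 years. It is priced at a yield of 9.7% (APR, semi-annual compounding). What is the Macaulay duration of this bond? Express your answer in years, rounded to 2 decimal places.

5.00 years

A zero-coupon bond has a single cash flow at maturity, so its Macaulay duration equals its maturity: 5 years.
(Equivalently: 10 semi-annual periods ÷ 2 = 5 years.)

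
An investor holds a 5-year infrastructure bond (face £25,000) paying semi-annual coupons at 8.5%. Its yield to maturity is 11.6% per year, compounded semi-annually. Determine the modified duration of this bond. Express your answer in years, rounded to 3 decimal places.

Periodic yield y = 0.058. First find Macaulay duration:
  t   CF        PV=CF/(1+0.058)^t    t·PV
  1     1,062.50     1,004.2533     1,004.2533
  2     1,062.50       949.1997     1,898.3994
  3     1,062.50       897.1642     2,691.4926
  4     1,062.50       847.9813     3,391.9251
  5     1,062.50       801.4946     4,007.4730
  6     1,062.50       757.5563     4,545.3380
  7     1,062.50       716.0268     5,012.1875
  8     1,062.50       676.7739     5,414.1911
  9     1,062.50       639.6729     5,757.0558
  10   26,062.50    14,830.6230   148,306.2301
  Σ                 22,120.7460   182,028.5460
P = 22,120.7460; Macaulay duration = 182,028.5460 / 22,120.7460 = 8.22886 half-year periods = 4.11443 years.
Modified duration = D_Mac / (1 + y) = 4.11443 / 1.058 = 3.88888 years.

3.889 years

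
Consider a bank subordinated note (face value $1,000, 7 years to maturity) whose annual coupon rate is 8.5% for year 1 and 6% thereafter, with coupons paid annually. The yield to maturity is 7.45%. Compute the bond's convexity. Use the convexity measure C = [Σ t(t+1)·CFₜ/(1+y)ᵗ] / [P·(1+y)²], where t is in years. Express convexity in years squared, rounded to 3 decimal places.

With y = 0.0745:
  t   CF        PV=CF/(1+0.0745)^t    t·PV        t(t+1)·PV
  1        85.00        79.1066        79.1066         158.2131
  2        60.00        51.9683       103.9366         311.8097
  3        60.00        48.3651       145.0953         580.3811
  4        60.00        45.0117       180.0469         900.2343
  5        60.00        41.8908       209.4542       1,256.7254
  6        60.00        38.9864       233.9182       1,637.4273
  7     1,060.00       641.0043     4,487.0299      35,896.2394
  Σ                    946.3331     5,438.5876      40,741.0304
P = 946.3331.
Convexity = Σ t(t+1)·PV / [P·(1+y)²] = 40,741.0304 / (946.3331 × 1.154550) = 37.28852.

37.289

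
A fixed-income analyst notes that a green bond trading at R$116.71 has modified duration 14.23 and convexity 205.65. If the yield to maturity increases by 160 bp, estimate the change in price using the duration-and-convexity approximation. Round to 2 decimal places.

-R$23.50

Duration effect: -D_mod·Δy = -14.23 × (+0.016) = -0.227680
Convexity effect: ½·C·(Δy)² = 0.5 × 205.65 × (0.016)² = +0.0263232
ΔP/P ≈ -0.227680 + 0.0263232 = -0.2013568
ΔP ≈ 116.71 × (-0.2013568) = -23.500352128.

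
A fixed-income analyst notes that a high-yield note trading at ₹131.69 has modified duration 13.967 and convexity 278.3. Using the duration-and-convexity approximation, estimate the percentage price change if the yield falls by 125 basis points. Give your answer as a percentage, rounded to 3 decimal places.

+19.633%

Duration effect: -D_mod·Δy = -13.967 × (-0.0125) = +0.1745875
Convexity effect: ½·C·(Δy)² = 0.5 × 278.3 × (-0.0125)² = +0.0217421875
ΔP/P ≈ +0.1745875 + 0.0217421875 = +0.1963296875
= +19.63296875%.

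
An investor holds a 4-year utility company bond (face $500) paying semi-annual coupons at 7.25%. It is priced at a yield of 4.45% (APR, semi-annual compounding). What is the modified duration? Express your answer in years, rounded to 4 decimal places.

Periodic yield y = 0.02225. First find Macaulay duration:
  t   CF        PV=CF/(1+0.02225)^t    t·PV
  1       18.125        17.7305        17.7305
  2       18.125        17.3446        34.6892
  3       18.125        16.9671        50.9012
  4       18.125        16.5978        66.3910
  5       18.125        16.2365        81.1825
  6       18.125        15.8831        95.2986
  7       18.125        15.5374       108.7618
  8      518.125       434.4878     3,475.9025
  Σ                    550.7847     3,930.8572
P = 550.7847; Macaulay duration = 3,930.8572 / 550.7847 = 7.13683 half-year periods = 3.56842 years.
Modified duration = D_Mac / (1 + y) = 3.56842 / 1.02225 = 3.49075 years.

3.4907 years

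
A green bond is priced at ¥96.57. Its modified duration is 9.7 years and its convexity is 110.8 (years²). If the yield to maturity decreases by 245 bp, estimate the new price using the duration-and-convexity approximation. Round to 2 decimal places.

¥122.73

Duration effect: -D_mod·Δy = -9.7 × (-0.0245) = +0.237650
Convexity effect: ½·C·(Δy)² = 0.5 × 110.8 × (-0.0245)² = +0.03325385
ΔP/P ≈ +0.237650 + 0.03325385 = +0.27090385
New price ≈ 96.57 × (1 + 0.27090385) = 122.7311847945.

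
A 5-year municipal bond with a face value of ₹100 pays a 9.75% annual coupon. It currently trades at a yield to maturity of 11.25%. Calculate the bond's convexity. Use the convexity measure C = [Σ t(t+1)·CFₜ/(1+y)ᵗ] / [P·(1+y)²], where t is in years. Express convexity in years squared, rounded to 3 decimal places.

With y = 0.1125:
  t   CF        PV=CF/(1+0.1125)^t    t·PV        t(t+1)·PV
  1         9.75         8.7640         8.7640          17.5281
  2         9.75         7.8778        15.7556          47.2668
  3         9.75         7.0812        21.2435          84.9739
  4         9.75         6.3651        25.4604         127.3018
  5       109.75        64.4028       322.0138       1,932.0826
  Σ                     94.4908       393.2372       2,209.1532
P = 94.4908.
Convexity = Σ t(t+1)·PV / [P·(1+y)²] = 2,209.1532 / (94.4908 × 1.237656) = 18.89018.

18.890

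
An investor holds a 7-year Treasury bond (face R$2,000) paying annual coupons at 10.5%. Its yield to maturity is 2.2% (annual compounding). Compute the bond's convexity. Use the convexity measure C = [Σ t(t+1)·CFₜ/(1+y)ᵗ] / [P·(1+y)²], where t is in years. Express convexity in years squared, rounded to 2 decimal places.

39.81

With y = 0.022:
  t   CF        PV=CF/(1+0.022)^t    t·PV        t(t+1)·PV
  1       210.00       205.4795       205.4795         410.9589
  2       210.00       201.0562       402.1124       1,206.3373
  3       210.00       196.7282       590.1846       2,360.7383
  4       210.00       192.4933       769.9734       3,849.8668
  5       210.00       188.3496       941.7482       5,650.4895
  6       210.00       184.2952     1,105.7709       7,740.3965
  7     2,210.00     1,897.7369    13,284.1583     106,273.2666
  Σ                  3,066.1389    17,299.4273     127,492.0540
P = 3,066.1389.
Convexity = Σ t(t+1)·PV / [P·(1+y)²] = 127,492.0540 / (3,066.1389 × 1.044484) = 39.80975.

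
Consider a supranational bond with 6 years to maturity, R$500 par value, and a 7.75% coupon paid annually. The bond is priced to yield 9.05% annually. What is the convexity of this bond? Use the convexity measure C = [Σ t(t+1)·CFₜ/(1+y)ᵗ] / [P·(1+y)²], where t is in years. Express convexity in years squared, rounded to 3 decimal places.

With y = 0.0905:
  t   CF        PV=CF/(1+0.0905)^t    t·PV        t(t+1)·PV
  1        38.75        35.5342        35.5342          71.0683
  2        38.75        32.5852        65.1704         195.5112
  3        38.75        29.8810        89.6429         358.5716
  4        38.75        27.4012       109.6047         548.0233
  5        38.75        25.1272       125.6358         753.8147
  6       538.75       320.3563     1,922.1378      13,454.9644
  Σ                    470.8849     2,347.7257      15,381.9536
P = 470.8849.
Convexity = Σ t(t+1)·PV / [P·(1+y)²] = 15,381.9536 / (470.8849 × 1.189190) = 27.46916.

27.469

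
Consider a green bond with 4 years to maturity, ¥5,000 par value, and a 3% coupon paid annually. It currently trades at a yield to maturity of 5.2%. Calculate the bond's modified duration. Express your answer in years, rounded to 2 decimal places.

Periodic yield y = 0.052. First find Macaulay duration:
  t   CF        PV=CF/(1+0.052)^t    t·PV
  1       150.00       142.5856       142.5856
  2       150.00       135.5376       271.0752
  3       150.00       128.8380       386.5141
  4     5,150.00     4,204.7896    16,819.1584
  Σ                  4,611.7508    17,619.3332
P = 4,611.7508; Macaulay duration = 17,619.3332 / 4,611.7508 = 3.82053 years.
Modified duration = D_Mac / (1 + y) = 3.82053 / 1.052 = 3.63168 years.

3.63 years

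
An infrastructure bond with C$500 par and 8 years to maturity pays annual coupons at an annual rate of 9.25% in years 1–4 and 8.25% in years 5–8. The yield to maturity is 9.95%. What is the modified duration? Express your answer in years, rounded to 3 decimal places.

Periodic yield y = 0.0995. First find Macaulay duration:
  t   CF        PV=CF/(1+0.0995)^t    t·PV
  1        46.25        42.0646        42.0646
  2        46.25        38.2579        76.5158
  3        46.25        34.7957       104.3872
  4        46.25        31.6469       126.5875
  5        41.25        25.6713       128.3565
  6        41.25        23.3482       140.0889
  7        41.25        21.2352       148.6467
  8       541.25       253.4172     2,027.3374
  Σ                    470.4370     2,793.9846
P = 470.4370; Macaulay duration = 2,793.9846 / 470.4370 = 5.93913 years.
Modified duration = D_Mac / (1 + y) = 5.93913 / 1.0995 = 5.40166 years.

5.402 years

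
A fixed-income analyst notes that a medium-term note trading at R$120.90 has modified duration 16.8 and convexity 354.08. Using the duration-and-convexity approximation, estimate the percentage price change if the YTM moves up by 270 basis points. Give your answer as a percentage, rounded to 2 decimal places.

-32.45%

Duration effect: -D_mod·Δy = -16.8 × (+0.027) = -0.453600
Convexity effect: ½·C·(Δy)² = 0.5 × 354.08 × (0.027)² = +0.12906216
ΔP/P ≈ -0.453600 + 0.12906216 = -0.32453784
= -32.453784%.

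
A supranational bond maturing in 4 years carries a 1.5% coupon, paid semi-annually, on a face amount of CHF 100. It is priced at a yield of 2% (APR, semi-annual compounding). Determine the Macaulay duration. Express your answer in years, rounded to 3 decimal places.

3.896 years

Periodic yield y = 0.01. Discount each cash flow and weight by its period:
  t   CF        PV=CF/(1+0.01)^t    t·PV
  1         0.75         0.7426         0.7426
  2         0.75         0.7352         1.4704
  3         0.75         0.7279         2.1838
  4         0.75         0.7207         2.8829
  5         0.75         0.7136         3.5680
  6         0.75         0.7065         4.2392
  7         0.75         0.6995         4.8968
  8       100.75        93.0409       744.3275
  Σ                     98.0871       764.3112
Price P = Σ PV = 98.0871.
Macaulay duration = Σ(t·PV) / P = 764.3112 / 98.0871 = 7.79217 half-year periods.
In years: 7.79217 / 2 = 3.89609 years.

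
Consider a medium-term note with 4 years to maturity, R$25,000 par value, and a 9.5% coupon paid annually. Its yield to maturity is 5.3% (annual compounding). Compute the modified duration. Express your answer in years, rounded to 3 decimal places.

Periodic yield y = 0.053. First find Macaulay duration:
  t   CF        PV=CF/(1+0.053)^t    t·PV
  1     2,375.00     2,255.4606     2,255.4606
  2     2,375.00     2,141.9379     4,283.8758
  3     2,375.00     2,034.1290     6,102.3871
  4    27,375.00    22,265.9199    89,063.6797
  Σ                 28,697.4474   101,705.4032
P = 28,697.4474; Macaulay duration = 101,705.4032 / 28,697.4474 = 3.54406 years.
Modified duration = D_Mac / (1 + y) = 3.54406 / 1.053 = 3.36568 years.

3.366 years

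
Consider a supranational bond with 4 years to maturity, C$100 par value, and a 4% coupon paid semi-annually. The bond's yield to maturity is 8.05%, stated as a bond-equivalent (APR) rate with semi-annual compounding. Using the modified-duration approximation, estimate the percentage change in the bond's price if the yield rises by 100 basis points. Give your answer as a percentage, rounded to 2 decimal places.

-3.57%

Periodic yield y = 0.04025. Modified duration first:
  t   CF        PV=CF/(1+0.04025)^t    t·PV
  1         2.00         1.9226         1.9226
  2         2.00         1.8482         3.6964
  3         2.00         1.7767         5.3301
  4         2.00         1.7080         6.8319
  5         2.00         1.6419         8.2094
  6         2.00         1.5784         9.4701
  7         2.00         1.5173        10.6210
  8       102.00        74.3872       595.0978
  Σ                     86.3803       641.1794
P = 86.3803; D_Mac = 7.42275 half-year periods = 3.71138 yrs; D_mod = 3.71138/(1+0.04025) = 3.56777 yrs.
ΔP/P ≈ -D_mod · Δy = -3.56777 × (+0.01) = -0.035678 = -3.5678%.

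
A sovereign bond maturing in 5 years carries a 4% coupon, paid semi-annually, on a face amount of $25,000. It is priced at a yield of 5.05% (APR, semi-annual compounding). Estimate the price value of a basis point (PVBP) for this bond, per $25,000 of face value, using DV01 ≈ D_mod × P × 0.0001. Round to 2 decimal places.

$10.63

Periodic yield y = 0.02525.
  t   CF        PV=CF/(1+0.02525)^t    t·PV
  1       500.00       487.6859       487.6859
  2       500.00       475.6751       951.3503
  3       500.00       463.9601     1,391.8804
  4       500.00       452.5337     1,810.1347
  5       500.00       441.3886     2,206.9430
  6       500.00       430.5180     2,583.1081
  7       500.00       419.9152     2,939.4062
  8       500.00       409.5734     3,276.5875
  9       500.00       399.4864     3,595.3776
  10   25,500.00    19,872.0376   198,720.3763
  Σ                 23,852.7741   217,962.8500
P = 23,852.7741; D_Mac = 9.13784 half-year periods = 4.56892 yrs; D_mod = 4.45640 yrs.
DV01 ≈ 4.45640 × 23,852.7741 × 0.0001 = 10.629742.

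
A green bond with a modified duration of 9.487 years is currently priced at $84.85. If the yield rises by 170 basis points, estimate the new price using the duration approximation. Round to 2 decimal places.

$71.17

Duration approximation: ΔP/P ≈ -D_mod · Δy = -9.487 × (+0.017) = -0.161279.
New price ≈ 84.85 × (1 - 0.161279) = 71.16547685.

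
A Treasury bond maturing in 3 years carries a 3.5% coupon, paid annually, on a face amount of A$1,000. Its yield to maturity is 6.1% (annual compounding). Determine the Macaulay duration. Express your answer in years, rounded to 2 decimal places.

2.90 years

Periodic yield y = 0.061. Discount each cash flow and weight by its year:
  t   CF        PV=CF/(1+0.061)^t    t·PV
  1        35.00        32.9877        32.9877
  2        35.00        31.0912        62.1824
  3     1,035.00       866.5511     2,599.6534
  Σ                    930.6301     2,694.8235
Price P = Σ PV = 930.6301.
Macaulay duration = Σ(t·PV) / P = 2,694.8235 / 930.6301 = 2.89570 years.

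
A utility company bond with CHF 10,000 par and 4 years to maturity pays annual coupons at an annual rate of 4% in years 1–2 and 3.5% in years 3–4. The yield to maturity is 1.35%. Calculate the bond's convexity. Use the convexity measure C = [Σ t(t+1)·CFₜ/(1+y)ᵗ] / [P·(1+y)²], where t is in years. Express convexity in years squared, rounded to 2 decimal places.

With y = 0.0135:
  t   CF        PV=CF/(1+0.0135)^t    t·PV        t(t+1)·PV
  1       400.00       394.6719       394.6719         789.3439
  2       400.00       389.4148       778.8297       2,336.4890
  3       350.00       336.1993     1,008.5979       4,034.3914
  4    10,350.00     9,809.4654    39,237.8614     196,189.3071
  Σ                 10,929.7514    41,419.9609     203,349.5313
P = 10,929.7514.
Convexity = Σ t(t+1)·PV / [P·(1+y)²] = 203,349.5313 / (10,929.7514 × 1.027182) = 18.11279.

18.11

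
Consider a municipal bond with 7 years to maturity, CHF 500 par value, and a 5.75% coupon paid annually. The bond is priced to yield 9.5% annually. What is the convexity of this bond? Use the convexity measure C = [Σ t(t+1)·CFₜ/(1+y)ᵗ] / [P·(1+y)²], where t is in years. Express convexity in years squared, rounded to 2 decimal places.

With y = 0.095:
  t   CF        PV=CF/(1+0.095)^t    t·PV        t(t+1)·PV
  1        28.75        26.2557        26.2557          52.5114
  2        28.75        23.9778        47.9556         143.8669
  3        28.75        21.8975        65.6926         262.7706
  4        28.75        19.9978        79.9910         399.9552
  5        28.75        18.2628        91.3140         547.8839
  6        28.75        16.6784       100.0701         700.4908
  7       528.75       280.1248     1,960.8735      15,686.9883
  Σ                    407.1948     2,372.1527      17,794.4671
P = 407.1948.
Convexity = Σ t(t+1)·PV / [P·(1+y)²] = 17,794.4671 / (407.1948 × 1.199025) = 36.44639.

36.45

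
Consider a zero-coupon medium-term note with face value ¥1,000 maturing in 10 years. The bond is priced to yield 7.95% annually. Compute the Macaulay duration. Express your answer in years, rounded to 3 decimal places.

10.000 years

A zero-coupon bond has a single cash flow at maturity, so its Macaulay duration equals its maturity: 10 years.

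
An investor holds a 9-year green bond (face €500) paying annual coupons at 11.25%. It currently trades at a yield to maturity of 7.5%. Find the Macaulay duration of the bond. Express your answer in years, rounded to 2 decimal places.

Periodic yield y = 0.075. Discount each cash flow and weight by its year:
  t   CF        PV=CF/(1+0.075)^t    t·PV
  1        56.25        52.3256        52.3256
  2        56.25        48.6750        97.3499
  3        56.25        45.2790       135.8371
  4        56.25        42.1200       168.4801
  5        56.25        39.1814       195.9071
  6        56.25        36.4478       218.6870
  7        56.25        33.9050       237.3347
  8        56.25        31.5395       252.3160
  9       556.25       290.1308     2,611.1773
  Σ                    619.6041     3,969.4149
Price P = Σ PV = 619.6041.
Macaulay duration = Σ(t·PV) / P = 3,969.4149 / 619.6041 = 6.40637 years.

6.41 years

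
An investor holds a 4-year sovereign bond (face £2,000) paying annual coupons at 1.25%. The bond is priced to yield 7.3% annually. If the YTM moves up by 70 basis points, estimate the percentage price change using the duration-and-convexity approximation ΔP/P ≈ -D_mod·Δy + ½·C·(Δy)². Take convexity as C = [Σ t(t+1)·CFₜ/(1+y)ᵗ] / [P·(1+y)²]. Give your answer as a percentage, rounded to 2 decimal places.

-2.51%

With y = 0.073:
  t   CF        PV=CF/(1+0.073)^t    t·PV        t(t+1)·PV
  1        25.00        23.2992        23.2992          46.5983
  2        25.00        21.7140        43.4281         130.2842
  3        25.00        20.2368        60.7103         242.8410
  4     2,025.00     1,527.6580     6,110.6320      30,553.1601
  Σ                  1,592.9080     6,238.0695      30,972.8837
P = 1,592.9080; D_Mac = 3.91615 yrs; D_mod = 3.64972 yrs; C = 16.88852.
Duration effect: -3.64972 × (+0.007) = -0.025548
Convexity effect: 0.5 × 16.88852 × (0.007)² = +0.0004138
ΔP/P ≈ -0.025548 + 0.0004138 = -0.025134 = -2.5134%.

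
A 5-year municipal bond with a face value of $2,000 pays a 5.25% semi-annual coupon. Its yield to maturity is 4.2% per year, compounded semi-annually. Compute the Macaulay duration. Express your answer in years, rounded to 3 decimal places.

Periodic yield y = 0.021. Discount each cash flow and weight by its period:
  t   CF        PV=CF/(1+0.021)^t    t·PV
  1        52.50        51.4202        51.4202
  2        52.50        50.3626       100.7251
  3        52.50        49.3267       147.9801
  4        52.50        48.3121       193.2486
  5        52.50        47.3185       236.5923
  6        52.50        46.3452       278.0713
  7        52.50        45.3920       317.7438
  8        52.50        44.4584       355.6668
  9        52.50        43.5439       391.8954
  10    2,052.50     1,667.3460    16,673.4605
  Σ                  2,093.8256    18,746.8041
Price P = Σ PV = 2,093.8256.
Macaulay duration = Σ(t·PV) / P = 18,746.8041 / 2,093.8256 = 8.95337 half-year periods.
In years: 8.95337 / 2 = 4.47669 years.

4.477 years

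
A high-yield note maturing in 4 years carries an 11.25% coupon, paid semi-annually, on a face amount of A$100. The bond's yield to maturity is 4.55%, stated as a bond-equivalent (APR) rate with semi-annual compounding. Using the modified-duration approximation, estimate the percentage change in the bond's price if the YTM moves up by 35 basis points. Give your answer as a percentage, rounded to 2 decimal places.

-1.17%

Periodic yield y = 0.02275. Modified duration first:
  t   CF        PV=CF/(1+0.02275)^t    t·PV
  1        5.625         5.4999         5.4999
  2        5.625         5.3775        10.7551
  3        5.625         5.2579        15.7738
  4        5.625         5.1410        20.5639
  5        5.625         5.0266        25.1330
  6        5.625         4.9148        29.4888
  7        5.625         4.8055        33.6383
  8      105.625        88.2289       705.8311
  Σ                    124.2521       846.6838
P = 124.2521; D_Mac = 6.81424 half-year periods = 3.40712 yrs; D_mod = 3.40712/(1+0.02275) = 3.33133 yrs.
ΔP/P ≈ -D_mod · Δy = -3.33133 × (+0.0035) = -0.011660 = -1.1660%.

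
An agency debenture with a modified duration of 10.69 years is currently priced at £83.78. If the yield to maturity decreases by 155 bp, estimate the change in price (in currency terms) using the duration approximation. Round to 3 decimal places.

Duration approximation: ΔP/P ≈ -D_mod · Δy = -10.69 × (-0.0155) = +0.165695.
ΔP ≈ 83.78 × (+0.165695) = +13.8819271.

+£13.882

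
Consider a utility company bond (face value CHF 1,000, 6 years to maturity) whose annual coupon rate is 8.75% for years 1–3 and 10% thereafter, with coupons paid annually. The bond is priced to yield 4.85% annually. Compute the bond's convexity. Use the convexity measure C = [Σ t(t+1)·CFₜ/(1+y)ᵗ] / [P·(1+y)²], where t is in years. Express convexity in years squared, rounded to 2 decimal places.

With y = 0.0485:
  t   CF        PV=CF/(1+0.0485)^t    t·PV        t(t+1)·PV
  1        87.50        83.4526        83.4526         166.9051
  2        87.50        79.5923       159.1846         477.5539
  3        87.50        75.9107       227.7320         910.9279
  4       100.00        82.7420       330.9682       1,654.8409
  5       100.00        78.9147       394.5734       2,367.4405
  6     1,100.00       827.9080     4,967.4480      34,772.1358
  Σ                  1,228.5203     6,163.3587      40,349.8042
P = 1,228.5203.
Convexity = Σ t(t+1)·PV / [P·(1+y)²] = 40,349.8042 / (1,228.5203 × 1.099352) = 29.87599.

29.88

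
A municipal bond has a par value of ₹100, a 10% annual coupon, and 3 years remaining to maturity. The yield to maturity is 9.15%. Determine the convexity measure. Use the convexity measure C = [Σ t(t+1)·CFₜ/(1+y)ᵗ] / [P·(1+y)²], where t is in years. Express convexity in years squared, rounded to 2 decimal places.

8.91

With y = 0.0915:
  t   CF        PV=CF/(1+0.0915)^t    t·PV        t(t+1)·PV
  1        10.00         9.1617         9.1617          18.3234
  2        10.00         8.3937        16.7874          50.3621
  3       110.00        84.5905       253.7714       1,015.0857
  Σ                    102.1459       279.7205       1,083.7712
P = 102.1459.
Convexity = Σ t(t+1)·PV / [P·(1+y)²] = 1,083.7712 / (102.1459 × 1.191372) = 8.90573.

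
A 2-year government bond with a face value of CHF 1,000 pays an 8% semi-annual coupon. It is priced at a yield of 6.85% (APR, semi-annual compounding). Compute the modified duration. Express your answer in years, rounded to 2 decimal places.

Periodic yield y = 0.03425. First find Macaulay duration:
  t   CF        PV=CF/(1+0.03425)^t    t·PV
  1        40.00        38.6754        38.6754
  2        40.00        37.3946        74.7892
  3        40.00        36.1563       108.4688
  4     1,040.00       908.9316     3,635.7266
  Σ                  1,021.1579     3,857.6599
P = 1,021.1579; Macaulay duration = 3,857.6599 / 1,021.1579 = 3.77773 half-year periods = 1.88887 years.
Modified duration = D_Mac / (1 + y) = 1.88887 / 1.03425 = 1.82631 years.

1.83 years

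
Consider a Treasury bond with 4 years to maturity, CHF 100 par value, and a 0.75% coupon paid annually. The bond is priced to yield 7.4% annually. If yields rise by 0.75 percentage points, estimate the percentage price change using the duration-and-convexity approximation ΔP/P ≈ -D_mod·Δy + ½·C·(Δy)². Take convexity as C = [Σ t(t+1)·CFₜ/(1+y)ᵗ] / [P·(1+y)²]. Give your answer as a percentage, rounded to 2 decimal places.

-2.71%

With y = 0.074:
  t   CF        PV=CF/(1+0.074)^t    t·PV        t(t+1)·PV
  1         0.75         0.6983         0.6983           1.3966
  2         0.75         0.6502         1.3004           3.9013
  3         0.75         0.6054         1.8162           7.2649
  4       100.75        75.7230       302.8921       1,514.4604
  Σ                     77.6770       306.7070       1,527.0232
P = 77.6770; D_Mac = 3.94849 yrs; D_mod = 3.67644 yrs; C = 17.04295.
Duration effect: -3.67644 × (+0.0075) = -0.027573
Convexity effect: 0.5 × 17.04295 × (0.0075)² = +0.0004793
ΔP/P ≈ -0.027573 + 0.0004793 = -0.027094 = -2.7094%.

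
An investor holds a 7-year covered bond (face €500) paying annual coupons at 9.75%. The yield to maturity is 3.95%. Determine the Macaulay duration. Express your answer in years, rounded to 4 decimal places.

Periodic yield y = 0.0395. Discount each cash flow and weight by its year:
  t   CF        PV=CF/(1+0.0395)^t    t·PV
  1        48.75        46.8975        46.8975
  2        48.75        45.1155        90.2310
  3        48.75        43.4011       130.2034
  4        48.75        41.7519       167.0078
  5        48.75        40.1654       200.8270
  6        48.75        38.6392       231.8350
  7       548.75       418.4110     2,928.8769
  Σ                    674.3817     3,795.8786
Price P = Σ PV = 674.3817.
Macaulay duration = Σ(t·PV) / P = 3,795.8786 / 674.3817 = 5.62868 years.

5.6287 years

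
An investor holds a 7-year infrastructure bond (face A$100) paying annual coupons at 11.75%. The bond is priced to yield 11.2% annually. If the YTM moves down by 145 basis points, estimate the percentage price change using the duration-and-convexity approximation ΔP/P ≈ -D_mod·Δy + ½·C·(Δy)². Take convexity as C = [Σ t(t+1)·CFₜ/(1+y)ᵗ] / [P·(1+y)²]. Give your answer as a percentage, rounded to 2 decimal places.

With y = 0.112:
  t   CF        PV=CF/(1+0.112)^t    t·PV        t(t+1)·PV
  1        11.75        10.5665        10.5665          21.1331
  2        11.75         9.5023        19.0046          57.0137
  3        11.75         8.5452        25.6357         102.5427
  4        11.75         7.6846        30.7382         153.6911
  5        11.75         6.9106        34.5529         207.3171
  6        11.75         6.2145        37.2873         261.0108
  7       111.75        53.1513       372.0592       2,976.4737
  Σ                    102.5750       529.8443       3,779.1822
P = 102.5750; D_Mac = 5.16543 yrs; D_mod = 4.64517 yrs; C = 29.79522.
Duration effect: -4.64517 × (-0.0145) = +0.067355
Convexity effect: 0.5 × 29.79522 × (-0.0145)² = +0.0031322
ΔP/P ≈ +0.067355 + 0.0031322 = +0.070487 = +7.0487%.

+7.05%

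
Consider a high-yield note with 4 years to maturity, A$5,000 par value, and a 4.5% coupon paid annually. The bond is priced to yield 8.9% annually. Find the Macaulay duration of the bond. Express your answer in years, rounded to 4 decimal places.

Periodic yield y = 0.089. Discount each cash flow and weight by its year:
  t   CF        PV=CF/(1+0.089)^t    t·PV
  1       225.00       206.6116       206.6116
  2       225.00       189.7260       379.4519
  3       225.00       174.2203       522.6610
  4     5,225.00     3,715.1365    14,860.5460
  Σ                  4,285.6944    15,969.2706
Price P = Σ PV = 4,285.6944.
Macaulay duration = Σ(t·PV) / P = 15,969.2706 / 4,285.6944 = 3.72618 years.

3.7262 years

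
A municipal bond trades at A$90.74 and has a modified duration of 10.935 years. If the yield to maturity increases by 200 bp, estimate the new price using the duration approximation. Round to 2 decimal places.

A$70.90

Duration approximation: ΔP/P ≈ -D_mod · Δy = -10.935 × (+0.02) = -0.218700.
New price ≈ 90.74 × (1 - 0.218700) = 70.895162.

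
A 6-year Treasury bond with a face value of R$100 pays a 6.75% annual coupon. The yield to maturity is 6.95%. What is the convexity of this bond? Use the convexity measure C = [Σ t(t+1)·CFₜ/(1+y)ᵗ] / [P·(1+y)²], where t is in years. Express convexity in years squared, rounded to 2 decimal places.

With y = 0.0695:
  t   CF        PV=CF/(1+0.0695)^t    t·PV        t(t+1)·PV
  1         6.75         6.3114         6.3114          12.6227
  2         6.75         5.9012        11.8025          35.4074
  3         6.75         5.5177        16.5532          66.2129
  4         6.75         5.1592        20.6367         103.1836
  5         6.75         4.8239        24.1196         144.7175
  6       106.75        71.3318       427.9908       2,995.9354
  Σ                     99.0452       507.4141       3,358.0794
P = 99.0452.
Convexity = Σ t(t+1)·PV / [P·(1+y)²] = 3,358.0794 / (99.0452 × 1.143830) = 29.64121.

29.64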